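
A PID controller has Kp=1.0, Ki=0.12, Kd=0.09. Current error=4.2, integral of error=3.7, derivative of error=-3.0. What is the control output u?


u = Kp*e + Ki*int(e) + Kd*de/dt
= 1.0*4.2 + 0.12*3.7 + 0.09*(-3.0)
= 4.2 + 0.444 + -0.27
= 4.374


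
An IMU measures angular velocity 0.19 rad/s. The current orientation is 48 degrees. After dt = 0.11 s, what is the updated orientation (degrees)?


delta_theta = w * dt = 0.19 * 0.11 = 0.0209 rad
= 1.1975 deg
theta_new = 48 + 1.1975 = 49.1975 deg


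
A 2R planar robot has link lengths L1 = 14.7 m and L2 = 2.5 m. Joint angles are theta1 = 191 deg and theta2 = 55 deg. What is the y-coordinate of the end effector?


Convert angles to radians: theta1 = 3.3336, theta2 = 0.9599
y = L1*sin(theta1) + L2*sin(theta1+theta2)
y = -2.8049 + -2.2839
y = -5.0888


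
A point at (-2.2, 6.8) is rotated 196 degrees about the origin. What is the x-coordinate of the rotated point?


x' = x*cos(theta) - y*sin(theta)
cos(196 deg) = -0.9613, sin(196 deg) = -0.2756
x' = -2.2 * -0.9613 - 6.8 * -0.2756
= 2.1148 - -1.8743
= 3.9891


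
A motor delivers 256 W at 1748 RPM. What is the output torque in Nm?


omega = 1748 * 2*pi/60 = 183.0501 rad/s
tau = P / omega = 256 / 183.0501
= 1.3985 Nm


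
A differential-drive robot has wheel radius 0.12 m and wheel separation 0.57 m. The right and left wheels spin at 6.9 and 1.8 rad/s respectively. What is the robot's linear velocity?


vR = r*wR = 0.12*6.9 = 0.828 m/s
vL = r*wL = 0.12*1.8 = 0.216 m/s
v = (vR+vL)/2 = 0.522 m/s
omega = (vR-vL)/L = 1.0737 rad/s
linear velocity = 0.522 m/s


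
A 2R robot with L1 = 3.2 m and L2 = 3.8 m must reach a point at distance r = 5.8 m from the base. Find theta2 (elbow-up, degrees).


cos(theta2) = (r^2 - L1^2 - L2^2) / (2*L1*L2)
cos(theta2) = (33.64 - 10.24 - 14.44) / 24.32
cos(theta2) = 0.368421
theta2 = 68.3817 degrees


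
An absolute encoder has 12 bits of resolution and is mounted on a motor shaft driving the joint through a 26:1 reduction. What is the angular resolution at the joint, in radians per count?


counts = 2^12 = 4096
effective counts at joint = 4096 * 26 = 106496
resolution = 2*pi / 106496
= 5.8999e-05 rad/count


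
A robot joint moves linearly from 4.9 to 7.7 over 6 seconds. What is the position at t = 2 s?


s = t/T = 2/6 = 0.3333
p(t) = p0 + (pf-p0)*s
= 4.9 + (7.7 - 4.9) * 0.3333
= 5.8333


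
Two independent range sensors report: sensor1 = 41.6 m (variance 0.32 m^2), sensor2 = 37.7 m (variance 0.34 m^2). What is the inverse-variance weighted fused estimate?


w1 = (1/var1) / (1/var1 + 1/var2)
   = 3.125 / (3.125 + 2.9412) = 0.5152
w2 = 1 - w1 = 0.4848
fused = w1*s1 + w2*s2 = 21.4303 + 18.2788
= 39.7091 m


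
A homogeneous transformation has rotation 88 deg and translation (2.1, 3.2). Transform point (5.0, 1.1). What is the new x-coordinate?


x' = cos(theta)*px - sin(theta)*py + tx
= 0.0349*5.0 - 0.9994*1.1 + 2.1
= 1.1752


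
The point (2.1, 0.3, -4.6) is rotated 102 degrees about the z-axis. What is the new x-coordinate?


Rotation about z-axis: x' = x*cos(theta) - y*sin(theta)
= 2.1 * -0.2079 - 0.3 * 0.9781
= -0.7301


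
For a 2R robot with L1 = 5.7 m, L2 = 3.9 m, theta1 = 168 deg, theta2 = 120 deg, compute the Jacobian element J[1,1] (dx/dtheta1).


J[1,1] = -L1*sin(t1) - L2*sin(t1+t2)
= -5.7*sin(168) - 3.9*sin(288)
= 2.524


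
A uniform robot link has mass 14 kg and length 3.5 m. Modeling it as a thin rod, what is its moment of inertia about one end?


I = (1/3) * m * L^2
= (1/3) * 14 * 3.5^2
= 0.333333 * 14 * 12.25
= 57.1667 kg*m^2


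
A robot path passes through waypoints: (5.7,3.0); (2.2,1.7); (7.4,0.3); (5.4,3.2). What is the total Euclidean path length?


Segment lengths:
  seg1 = sqrt((-3.5)^2 + (-1.3)^2) = 3.7336
  seg2 = sqrt((5.2)^2 + (-1.4)^2) = 5.3852
  seg3 = sqrt((-2.0)^2 + (2.9)^2) = 3.5228
Total = 12.6416


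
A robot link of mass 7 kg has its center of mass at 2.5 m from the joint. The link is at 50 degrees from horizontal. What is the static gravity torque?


tau = m*g*L*cos(angle)
= 7 * 9.81 * 2.5 * cos(50 deg)
= 7 * 9.81 * 2.5 * 0.6428
= 110.3506 Nm


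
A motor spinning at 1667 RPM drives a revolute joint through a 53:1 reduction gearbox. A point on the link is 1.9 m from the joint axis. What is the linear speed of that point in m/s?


omega_motor = 1667 * 2*pi/60 = 174.5678 rad/s
omega_joint = omega_motor / 53 = 3.2937 rad/s
v = omega_joint * r = 3.2937 * 1.9
= 6.2581 m/s


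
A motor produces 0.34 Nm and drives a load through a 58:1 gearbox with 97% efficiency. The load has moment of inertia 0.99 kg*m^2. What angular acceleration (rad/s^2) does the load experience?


tau_out = tau_motor * N * eta
= 0.34 * 58 * 0.97 = 19.1284 Nm
alpha = tau_out / I = 19.1284 / 0.99
= 19.3216 rad/s^2


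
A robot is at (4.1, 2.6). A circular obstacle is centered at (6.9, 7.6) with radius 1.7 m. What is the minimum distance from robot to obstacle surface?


center_dist = sqrt((4.1-6.9)^2 + (2.6-7.6)^2)
= sqrt(7.84 + 25.0)
= 5.7306
min_dist = center_dist - radius = 5.7306 - 1.7 = 4.0306 m


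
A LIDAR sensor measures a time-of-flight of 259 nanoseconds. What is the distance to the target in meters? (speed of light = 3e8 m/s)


tof = 259 ns = 2.59e-07 s
dist = c * tof / 2
= 3e8 * 2.59e-07 / 2
= 38.85 m


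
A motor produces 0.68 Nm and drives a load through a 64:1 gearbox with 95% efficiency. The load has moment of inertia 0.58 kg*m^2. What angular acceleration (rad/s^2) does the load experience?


tau_out = tau_motor * N * eta
= 0.68 * 64 * 0.95 = 41.344 Nm
alpha = tau_out / I = 41.344 / 0.58
= 71.2828 rad/s^2


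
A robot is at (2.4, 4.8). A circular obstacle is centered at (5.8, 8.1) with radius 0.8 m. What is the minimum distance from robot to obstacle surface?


center_dist = sqrt((2.4-5.8)^2 + (4.8-8.1)^2)
= sqrt(11.56 + 10.89)
= 4.7381
min_dist = center_dist - radius = 4.7381 - 0.8 = 3.9381 m


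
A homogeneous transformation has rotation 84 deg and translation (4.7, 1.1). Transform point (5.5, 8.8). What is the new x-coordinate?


x' = cos(theta)*px - sin(theta)*py + tx
= 0.1045*5.5 - 0.9945*8.8 + 4.7
= -3.4769


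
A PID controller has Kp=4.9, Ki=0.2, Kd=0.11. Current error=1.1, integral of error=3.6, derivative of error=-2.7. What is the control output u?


u = Kp*e + Ki*int(e) + Kd*de/dt
= 4.9*1.1 + 0.2*3.6 + 0.11*(-2.7)
= 5.39 + 0.72 + -0.297
= 5.813


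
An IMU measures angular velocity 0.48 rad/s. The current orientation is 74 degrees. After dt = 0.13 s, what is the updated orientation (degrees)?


delta_theta = w * dt = 0.48 * 0.13 = 0.0624 rad
= 3.5753 deg
theta_new = 74 + 3.5753 = 77.5753 deg


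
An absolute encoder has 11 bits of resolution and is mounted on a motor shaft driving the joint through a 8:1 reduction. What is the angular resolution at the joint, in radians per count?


counts = 2^11 = 2048
effective counts at joint = 2048 * 8 = 16384
resolution = 2*pi / 16384
= 3.8350e-04 rad/count


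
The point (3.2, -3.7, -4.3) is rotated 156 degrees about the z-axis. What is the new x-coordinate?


Rotation about z-axis: x' = x*cos(theta) - y*sin(theta)
= 3.2 * -0.9135 - -3.7 * 0.4067
= -1.4184


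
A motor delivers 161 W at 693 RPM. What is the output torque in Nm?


omega = 693 * 2*pi/60 = 72.5708 rad/s
tau = P / omega = 161 / 72.5708
= 2.2185 Nm


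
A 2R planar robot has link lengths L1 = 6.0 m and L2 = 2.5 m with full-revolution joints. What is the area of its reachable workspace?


r_max = L1 + L2 = 8.5 m
r_min = |L1 - L2| = 3.5 m
Area = pi*(r_max^2 - r_min^2)
= pi*(72.25 - 12.25)
= pi * 60.0
= 188.4956 m^2


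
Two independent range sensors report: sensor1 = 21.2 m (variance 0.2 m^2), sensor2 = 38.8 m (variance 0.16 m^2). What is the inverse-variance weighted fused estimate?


w1 = (1/var1) / (1/var1 + 1/var2)
   = 5.0 / (5.0 + 6.25) = 0.4444
w2 = 1 - w1 = 0.5556
fused = w1*s1 + w2*s2 = 9.4222 + 21.5556
= 30.9778 m


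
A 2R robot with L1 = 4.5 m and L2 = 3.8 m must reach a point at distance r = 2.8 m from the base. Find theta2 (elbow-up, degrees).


cos(theta2) = (r^2 - L1^2 - L2^2) / (2*L1*L2)
cos(theta2) = (7.84 - 20.25 - 14.44) / 34.2
cos(theta2) = -0.785088
theta2 = 141.7288 degrees


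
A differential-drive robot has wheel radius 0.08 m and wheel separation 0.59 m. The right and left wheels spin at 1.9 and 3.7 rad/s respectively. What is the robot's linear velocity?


vR = r*wR = 0.08*1.9 = 0.152 m/s
vL = r*wL = 0.08*3.7 = 0.296 m/s
v = (vR+vL)/2 = 0.224 m/s
omega = (vR-vL)/L = -0.2441 rad/s
linear velocity = 0.224 m/s


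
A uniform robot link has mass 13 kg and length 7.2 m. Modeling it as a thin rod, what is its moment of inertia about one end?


I = (1/3) * m * L^2
= (1/3) * 13 * 7.2^2
= 0.333333 * 13 * 51.84
= 224.64 kg*m^2


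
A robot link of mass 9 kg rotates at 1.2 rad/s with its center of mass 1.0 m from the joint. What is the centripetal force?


F = m * omega^2 * r
= 9 * 1.2^2 * 1.0
= 9 * 1.44 * 1.0
= 12.96 N


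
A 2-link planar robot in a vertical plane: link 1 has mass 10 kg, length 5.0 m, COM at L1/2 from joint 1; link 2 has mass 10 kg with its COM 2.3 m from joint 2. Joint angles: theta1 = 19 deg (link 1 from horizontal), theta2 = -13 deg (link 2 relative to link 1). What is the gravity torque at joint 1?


Horizontal distance from joint 1 to link-1 COM:
  x_c1 = (L1/2)*cos(t1) = 2.5 * 0.9455 = 2.3638 m
Horizontal distance from joint 1 to link-2 COM:
  x_c2 = L1*cos(t1) + Lc2*cos(t1+t2)
       = 5.0*0.9455 + 2.3*0.9945 = 7.015 m
tau1 = m1*g*x_c1 + m2*g*x_c2
     = 10*9.81*2.3638 + 10*9.81*7.015
     = 231.8884 + 688.1708
     = 920.0593 Nm


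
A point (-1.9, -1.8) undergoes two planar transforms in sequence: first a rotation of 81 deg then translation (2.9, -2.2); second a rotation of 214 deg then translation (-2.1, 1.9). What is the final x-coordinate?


After transform 1:
x1 = cos(81)*-1.9 - sin(81)*-1.8 + 2.9 = 4.3806
y1 = sin(81)*-1.9 + cos(81)*-1.8 + -2.2 = -4.3582
After transform 2:
x2 = cos(214)*4.3806 - sin(214)*-4.3582 + -2.1
= -8.1688


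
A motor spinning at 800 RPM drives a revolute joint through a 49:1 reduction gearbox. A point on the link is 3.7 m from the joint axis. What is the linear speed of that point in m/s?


omega_motor = 800 * 2*pi/60 = 83.7758 rad/s
omega_joint = omega_motor / 49 = 1.7097 rad/s
v = omega_joint * r = 1.7097 * 3.7
= 6.3259 m/s


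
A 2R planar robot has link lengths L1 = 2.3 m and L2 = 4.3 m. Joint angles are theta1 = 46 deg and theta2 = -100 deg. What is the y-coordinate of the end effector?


Convert angles to radians: theta1 = 0.8029, theta2 = -1.7453
y = L1*sin(theta1) + L2*sin(theta1+theta2)
y = 1.6545 + -3.4788
y = -1.8243


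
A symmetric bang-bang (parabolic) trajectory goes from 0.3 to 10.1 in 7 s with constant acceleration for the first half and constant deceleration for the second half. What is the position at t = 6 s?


Symmetric rest-to-rest: each phase covers (pf-p0)/2 in time T/2. 0.5*a*(T/2)^2 = (pf-p0)/2 => a = 4*(pf-p0)/T^2
a = 4*(10.1-0.3)/7^2 = 0.8
t = 6 is in the deceleration phase (t > T/2).
p = pf - 0.5*a*(T-t)^2 = 10.1 - 0.5*0.8*1^2
= 9.7


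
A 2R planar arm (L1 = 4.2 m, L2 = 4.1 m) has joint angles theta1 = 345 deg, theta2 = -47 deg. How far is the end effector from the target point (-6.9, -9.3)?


End effector via forward kinematics:
x = L1*cos(t1) + L2*cos(t1+t2) = 5.9817
y = L1*sin(t1) + L2*sin(t1+t2) = -4.7071
Distance to target:
d = sqrt((-6.9 - 5.9817)^2 + (-9.3 - -4.7071)^2)
= sqrt(165.9388 + 21.0945)
= 13.676 m


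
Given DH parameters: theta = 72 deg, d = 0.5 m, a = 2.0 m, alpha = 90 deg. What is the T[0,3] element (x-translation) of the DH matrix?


T[0,3] = a * cos(theta)
= 2.0 * cos(72 deg)
= 2.0 * 0.309
= 0.618


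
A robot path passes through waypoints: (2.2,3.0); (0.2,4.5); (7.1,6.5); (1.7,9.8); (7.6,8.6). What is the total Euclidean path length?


Segment lengths:
  seg1 = sqrt((-2.0)^2 + (1.5)^2) = 2.5
  seg2 = sqrt((6.9)^2 + (2.0)^2) = 7.184
  seg3 = sqrt((-5.4)^2 + (3.3)^2) = 6.3285
  seg4 = sqrt((5.9)^2 + (-1.2)^2) = 6.0208
Total = 22.0333


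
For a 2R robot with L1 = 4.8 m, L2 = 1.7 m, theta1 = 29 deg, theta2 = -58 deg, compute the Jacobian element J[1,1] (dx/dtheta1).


J[1,1] = -L1*sin(t1) - L2*sin(t1+t2)
= -4.8*sin(29) - 1.7*sin(-29)
= -1.5029


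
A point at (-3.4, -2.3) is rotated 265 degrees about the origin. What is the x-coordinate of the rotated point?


x' = x*cos(theta) - y*sin(theta)
cos(265 deg) = -0.0872, sin(265 deg) = -0.9962
x' = -3.4 * -0.0872 - -2.3 * -0.9962
= 0.2963 - 2.2912
= -1.9949


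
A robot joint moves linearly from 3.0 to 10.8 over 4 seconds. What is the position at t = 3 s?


s = t/T = 3/4 = 0.75
p(t) = p0 + (pf-p0)*s
= 3.0 + (10.8 - 3.0) * 0.75
= 8.85


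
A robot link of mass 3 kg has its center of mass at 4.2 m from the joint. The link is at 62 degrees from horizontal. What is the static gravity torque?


tau = m*g*L*cos(angle)
= 3 * 9.81 * 4.2 * cos(62 deg)
= 3 * 9.81 * 4.2 * 0.4695
= 58.0295 Nm


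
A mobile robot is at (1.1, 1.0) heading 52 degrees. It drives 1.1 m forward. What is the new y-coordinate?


y_new = y0 + d*sin(theta)
= 1.0 + 1.1*sin(52)
= 1.0 + 0.8668
= 1.8668


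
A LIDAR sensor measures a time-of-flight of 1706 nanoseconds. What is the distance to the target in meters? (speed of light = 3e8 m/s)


tof = 1706 ns = 1.706e-06 s
dist = c * tof / 2
= 3e8 * 1.706e-06 / 2
= 255.9 m


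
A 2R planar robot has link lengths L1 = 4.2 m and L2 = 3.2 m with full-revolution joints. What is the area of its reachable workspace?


r_max = L1 + L2 = 7.4 m
r_min = |L1 - L2| = 1.0 m
Area = pi*(r_max^2 - r_min^2)
= pi*(54.76 - 1.0)
= pi * 53.76
= 168.892 m^2


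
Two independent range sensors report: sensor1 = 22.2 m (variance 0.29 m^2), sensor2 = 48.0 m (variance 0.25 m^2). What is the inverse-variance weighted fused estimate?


w1 = (1/var1) / (1/var1 + 1/var2)
   = 3.4483 / (3.4483 + 4.0) = 0.463
w2 = 1 - w1 = 0.537
fused = w1*s1 + w2*s2 = 10.2778 + 25.7778
= 36.0556 m


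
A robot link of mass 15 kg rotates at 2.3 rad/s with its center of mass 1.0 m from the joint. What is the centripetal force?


F = m * omega^2 * r
= 15 * 2.3^2 * 1.0
= 15 * 5.29 * 1.0
= 79.35 N


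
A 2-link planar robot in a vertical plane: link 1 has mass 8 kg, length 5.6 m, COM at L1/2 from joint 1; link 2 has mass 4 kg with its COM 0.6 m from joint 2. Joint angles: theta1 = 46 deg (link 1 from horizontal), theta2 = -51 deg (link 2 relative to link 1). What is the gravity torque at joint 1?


Horizontal distance from joint 1 to link-1 COM:
  x_c1 = (L1/2)*cos(t1) = 2.8 * 0.6947 = 1.945 m
Horizontal distance from joint 1 to link-2 COM:
  x_c2 = L1*cos(t1) + Lc2*cos(t1+t2)
       = 5.6*0.6947 + 0.6*0.9962 = 4.4878 m
tau1 = m1*g*x_c1 + m2*g*x_c2
     = 8*9.81*1.945 + 4*9.81*4.4878
     = 152.647 + 176.1014
     = 328.7484 Nm


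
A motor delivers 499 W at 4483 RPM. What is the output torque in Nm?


omega = 4483 * 2*pi/60 = 469.4587 rad/s
tau = P / omega = 499 / 469.4587
= 1.0629 Nm


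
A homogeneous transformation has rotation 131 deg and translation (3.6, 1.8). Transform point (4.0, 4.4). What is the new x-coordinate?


x' = cos(theta)*px - sin(theta)*py + tx
= -0.6561*4.0 - 0.7547*4.4 + 3.6
= -2.345


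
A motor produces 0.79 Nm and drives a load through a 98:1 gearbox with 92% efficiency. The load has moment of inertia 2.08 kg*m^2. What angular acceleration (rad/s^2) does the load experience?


tau_out = tau_motor * N * eta
= 0.79 * 98 * 0.92 = 71.2264 Nm
alpha = tau_out / I = 71.2264 / 2.08
= 34.2435 rad/s^2


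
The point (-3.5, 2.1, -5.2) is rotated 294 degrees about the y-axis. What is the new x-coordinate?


Rotation about y-axis: x' = x*cos(theta) + z*sin(theta)
= -3.5 * 0.4067 + -5.2 * -0.9135
= 3.3269


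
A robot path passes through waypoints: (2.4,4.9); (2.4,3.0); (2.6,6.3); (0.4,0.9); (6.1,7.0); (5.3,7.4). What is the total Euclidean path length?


Segment lengths:
  seg1 = sqrt((0.0)^2 + (-1.9)^2) = 1.9
  seg2 = sqrt((0.2)^2 + (3.3)^2) = 3.3061
  seg3 = sqrt((-2.2)^2 + (-5.4)^2) = 5.831
  seg4 = sqrt((5.7)^2 + (6.1)^2) = 8.3487
  seg5 = sqrt((-0.8)^2 + (0.4)^2) = 0.8944
Total = 20.2801


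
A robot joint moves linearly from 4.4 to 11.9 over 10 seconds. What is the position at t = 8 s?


s = t/T = 8/10 = 0.8
p(t) = p0 + (pf-p0)*s
= 4.4 + (11.9 - 4.4) * 0.8
= 10.4


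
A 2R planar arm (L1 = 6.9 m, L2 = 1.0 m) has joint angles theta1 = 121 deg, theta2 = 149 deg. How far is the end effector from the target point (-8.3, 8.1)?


End effector via forward kinematics:
x = L1*cos(t1) + L2*cos(t1+t2) = -3.5538
y = L1*sin(t1) + L2*sin(t1+t2) = 4.9145
Distance to target:
d = sqrt((-8.3 - -3.5538)^2 + (8.1 - 4.9145)^2)
= sqrt(22.5268 + 10.1477)
= 5.7162 m


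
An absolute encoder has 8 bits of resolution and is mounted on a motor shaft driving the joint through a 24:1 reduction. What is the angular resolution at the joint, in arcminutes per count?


counts = 2^8 = 256
effective counts at joint = 256 * 24 = 6144
resolution = 360*60 / 6144
= 3.5156 arcmin/count


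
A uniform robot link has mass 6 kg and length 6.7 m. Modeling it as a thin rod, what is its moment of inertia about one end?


I = (1/3) * m * L^2
= (1/3) * 6 * 6.7^2
= 0.333333 * 6 * 44.89
= 89.78 kg*m^2


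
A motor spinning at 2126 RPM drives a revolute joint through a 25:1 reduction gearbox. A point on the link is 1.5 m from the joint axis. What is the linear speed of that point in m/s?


omega_motor = 2126 * 2*pi/60 = 222.6342 rad/s
omega_joint = omega_motor / 25 = 8.9054 rad/s
v = omega_joint * r = 8.9054 * 1.5
= 13.3581 m/s


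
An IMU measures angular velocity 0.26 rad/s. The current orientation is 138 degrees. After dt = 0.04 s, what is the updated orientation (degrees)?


delta_theta = w * dt = 0.26 * 0.04 = 0.0104 rad
= 0.5959 deg
theta_new = 138 + 0.5959 = 138.5959 deg


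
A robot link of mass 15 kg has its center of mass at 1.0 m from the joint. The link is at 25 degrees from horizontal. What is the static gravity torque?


tau = m*g*L*cos(angle)
= 15 * 9.81 * 1.0 * cos(25 deg)
= 15 * 9.81 * 1.0 * 0.9063
= 133.3632 Nm


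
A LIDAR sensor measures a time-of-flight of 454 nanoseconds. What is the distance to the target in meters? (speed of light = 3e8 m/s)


tof = 454 ns = 4.54e-07 s
dist = c * tof / 2
= 3e8 * 4.54e-07 / 2
= 68.1 m


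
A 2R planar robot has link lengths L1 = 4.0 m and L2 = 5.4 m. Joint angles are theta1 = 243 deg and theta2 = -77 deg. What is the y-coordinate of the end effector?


Convert angles to radians: theta1 = 4.2412, theta2 = -1.3439
y = L1*sin(theta1) + L2*sin(theta1+theta2)
y = -3.564 + 1.3064
y = -2.2576


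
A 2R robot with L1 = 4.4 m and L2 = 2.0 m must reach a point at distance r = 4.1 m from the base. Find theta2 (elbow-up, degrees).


cos(theta2) = (r^2 - L1^2 - L2^2) / (2*L1*L2)
cos(theta2) = (16.81 - 19.36 - 4.0) / 17.6
cos(theta2) = -0.372159
theta2 = 111.8488 degrees


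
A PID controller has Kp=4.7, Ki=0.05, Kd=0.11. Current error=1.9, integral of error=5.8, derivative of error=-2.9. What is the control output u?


u = Kp*e + Ki*int(e) + Kd*de/dt
= 4.7*1.9 + 0.05*5.8 + 0.11*(-2.9)
= 8.93 + 0.29 + -0.319
= 8.901


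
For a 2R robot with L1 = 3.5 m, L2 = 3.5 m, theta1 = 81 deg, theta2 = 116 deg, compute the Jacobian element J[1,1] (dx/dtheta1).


J[1,1] = -L1*sin(t1) - L2*sin(t1+t2)
= -3.5*sin(81) - 3.5*sin(197)
= -2.4336


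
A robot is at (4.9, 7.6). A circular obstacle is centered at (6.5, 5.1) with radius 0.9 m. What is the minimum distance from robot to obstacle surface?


center_dist = sqrt((4.9-6.5)^2 + (7.6-5.1)^2)
= sqrt(2.56 + 6.25)
= 2.9682
min_dist = center_dist - radius = 2.9682 - 0.9 = 2.0682 m


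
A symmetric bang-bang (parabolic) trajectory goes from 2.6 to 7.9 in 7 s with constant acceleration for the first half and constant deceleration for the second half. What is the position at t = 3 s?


Symmetric rest-to-rest: each phase covers (pf-p0)/2 in time T/2. 0.5*a*(T/2)^2 = (pf-p0)/2 => a = 4*(pf-p0)/T^2
a = 4*(7.9-2.6)/7^2 = 0.4327
t = 3 is in the acceleration phase (t <= T/2).
p = p0 + 0.5*a*t^2 = 2.6 + 0.5*0.4327*3^2
= 4.5469


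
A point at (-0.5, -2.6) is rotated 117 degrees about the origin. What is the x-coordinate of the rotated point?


x' = x*cos(theta) - y*sin(theta)
cos(117 deg) = -0.454, sin(117 deg) = 0.891
x' = -0.5 * -0.454 - -2.6 * 0.891
= 0.227 - -2.3166
= 2.5436


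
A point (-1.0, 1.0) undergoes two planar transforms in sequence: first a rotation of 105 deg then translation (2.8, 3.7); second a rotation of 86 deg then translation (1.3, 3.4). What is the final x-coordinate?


After transform 1:
x1 = cos(105)*-1.0 - sin(105)*1.0 + 2.8 = 2.0929
y1 = sin(105)*-1.0 + cos(105)*1.0 + 3.7 = 2.4753
After transform 2:
x2 = cos(86)*2.0929 - sin(86)*2.4753 + 1.3
= -1.0232


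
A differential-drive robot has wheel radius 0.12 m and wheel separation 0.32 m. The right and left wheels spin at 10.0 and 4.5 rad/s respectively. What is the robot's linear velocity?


vR = r*wR = 0.12*10.0 = 1.2 m/s
vL = r*wL = 0.12*4.5 = 0.54 m/s
v = (vR+vL)/2 = 0.87 m/s
omega = (vR-vL)/L = 2.0625 rad/s
linear velocity = 0.87 m/s


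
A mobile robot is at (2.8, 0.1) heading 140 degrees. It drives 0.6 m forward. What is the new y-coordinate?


y_new = y0 + d*sin(theta)
= 0.1 + 0.6*sin(140)
= 0.1 + 0.3857
= 0.4857


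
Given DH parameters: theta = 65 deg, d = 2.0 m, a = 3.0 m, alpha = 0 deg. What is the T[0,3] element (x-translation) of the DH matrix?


T[0,3] = a * cos(theta)
= 3.0 * cos(65 deg)
= 3.0 * 0.4226
= 1.2679


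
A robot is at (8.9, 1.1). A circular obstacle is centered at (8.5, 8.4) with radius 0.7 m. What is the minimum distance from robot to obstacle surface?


center_dist = sqrt((8.9-8.5)^2 + (1.1-8.4)^2)
= sqrt(0.16 + 53.29)
= 7.311
min_dist = center_dist - radius = 7.311 - 0.7 = 6.611 m


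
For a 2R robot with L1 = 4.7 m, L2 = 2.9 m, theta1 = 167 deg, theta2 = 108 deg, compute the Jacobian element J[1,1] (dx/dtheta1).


J[1,1] = -L1*sin(t1) - L2*sin(t1+t2)
= -4.7*sin(167) - 2.9*sin(275)
= 1.8317


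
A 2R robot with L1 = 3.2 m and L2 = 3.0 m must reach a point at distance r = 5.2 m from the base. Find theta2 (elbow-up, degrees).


cos(theta2) = (r^2 - L1^2 - L2^2) / (2*L1*L2)
cos(theta2) = (27.04 - 10.24 - 9.0) / 19.2
cos(theta2) = 0.40625
theta2 = 66.0305 degrees


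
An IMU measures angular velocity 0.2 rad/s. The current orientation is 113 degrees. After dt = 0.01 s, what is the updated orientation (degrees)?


delta_theta = w * dt = 0.2 * 0.01 = 0.002 rad
= 0.1146 deg
theta_new = 113 + 0.1146 = 113.1146 deg


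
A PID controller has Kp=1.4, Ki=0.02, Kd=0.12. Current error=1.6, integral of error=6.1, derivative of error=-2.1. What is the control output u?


u = Kp*e + Ki*int(e) + Kd*de/dt
= 1.4*1.6 + 0.02*6.1 + 0.12*(-2.1)
= 2.24 + 0.122 + -0.252
= 2.11


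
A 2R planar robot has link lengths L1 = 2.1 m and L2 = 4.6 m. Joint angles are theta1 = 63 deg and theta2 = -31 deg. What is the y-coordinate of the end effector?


Convert angles to radians: theta1 = 1.0996, theta2 = -0.5411
y = L1*sin(theta1) + L2*sin(theta1+theta2)
y = 1.8711 + 2.4376
y = 4.3087


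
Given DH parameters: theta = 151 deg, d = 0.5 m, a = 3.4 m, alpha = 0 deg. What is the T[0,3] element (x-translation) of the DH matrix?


T[0,3] = a * cos(theta)
= 3.4 * cos(151 deg)
= 3.4 * -0.8746
= -2.9737


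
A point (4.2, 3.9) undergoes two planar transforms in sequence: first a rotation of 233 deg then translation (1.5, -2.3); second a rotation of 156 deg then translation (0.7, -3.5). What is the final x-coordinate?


After transform 1:
x1 = cos(233)*4.2 - sin(233)*3.9 + 1.5 = 2.0871
y1 = sin(233)*4.2 + cos(233)*3.9 + -2.3 = -8.0013
After transform 2:
x2 = cos(156)*2.0871 - sin(156)*-8.0013 + 0.7
= 2.0478


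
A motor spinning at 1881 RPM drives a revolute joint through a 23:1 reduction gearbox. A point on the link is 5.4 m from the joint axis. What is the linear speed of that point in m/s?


omega_motor = 1881 * 2*pi/60 = 196.9779 rad/s
omega_joint = omega_motor / 23 = 8.5643 rad/s
v = omega_joint * r = 8.5643 * 5.4
= 46.247 m/s


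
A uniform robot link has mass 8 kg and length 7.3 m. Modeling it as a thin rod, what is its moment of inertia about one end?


I = (1/3) * m * L^2
= (1/3) * 8 * 7.3^2
= 0.333333 * 8 * 53.29
= 142.1067 kg*m^2


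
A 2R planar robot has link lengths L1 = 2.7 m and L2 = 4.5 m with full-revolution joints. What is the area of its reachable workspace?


r_max = L1 + L2 = 7.2 m
r_min = |L1 - L2| = 1.8 m
Area = pi*(r_max^2 - r_min^2)
= pi*(51.84 - 3.24)
= pi * 48.6
= 152.6814 m^2


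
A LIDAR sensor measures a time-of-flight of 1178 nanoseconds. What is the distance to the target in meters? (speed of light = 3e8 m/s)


tof = 1178 ns = 1.178e-06 s
dist = c * tof / 2
= 3e8 * 1.178e-06 / 2
= 176.7 m


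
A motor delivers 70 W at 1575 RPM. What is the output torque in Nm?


omega = 1575 * 2*pi/60 = 164.9336 rad/s
tau = P / omega = 70 / 164.9336
= 0.4244 Nm


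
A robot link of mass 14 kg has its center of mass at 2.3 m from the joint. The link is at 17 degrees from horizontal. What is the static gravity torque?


tau = m*g*L*cos(angle)
= 14 * 9.81 * 2.3 * cos(17 deg)
= 14 * 9.81 * 2.3 * 0.9563
= 302.0795 Nm


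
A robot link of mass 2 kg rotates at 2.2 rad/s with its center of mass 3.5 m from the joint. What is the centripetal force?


F = m * omega^2 * r
= 2 * 2.2^2 * 3.5
= 2 * 4.84 * 3.5
= 33.88 N


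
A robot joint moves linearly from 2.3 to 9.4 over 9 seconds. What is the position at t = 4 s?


s = t/T = 4/9 = 0.4444
p(t) = p0 + (pf-p0)*s
= 2.3 + (9.4 - 2.3) * 0.4444
= 5.4556


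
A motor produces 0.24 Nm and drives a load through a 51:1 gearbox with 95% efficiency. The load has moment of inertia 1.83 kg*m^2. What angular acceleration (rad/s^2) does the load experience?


tau_out = tau_motor * N * eta
= 0.24 * 51 * 0.95 = 11.628 Nm
alpha = tau_out / I = 11.628 / 1.83
= 6.3541 rad/s^2


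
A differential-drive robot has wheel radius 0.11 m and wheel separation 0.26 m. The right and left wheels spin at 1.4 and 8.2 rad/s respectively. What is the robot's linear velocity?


vR = r*wR = 0.11*1.4 = 0.154 m/s
vL = r*wL = 0.11*8.2 = 0.902 m/s
v = (vR+vL)/2 = 0.528 m/s
omega = (vR-vL)/L = -2.8769 rad/s
linear velocity = 0.528 m/s


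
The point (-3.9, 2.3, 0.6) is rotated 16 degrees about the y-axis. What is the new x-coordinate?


Rotation about y-axis: x' = x*cos(theta) + z*sin(theta)
= -3.9 * 0.9613 + 0.6 * 0.2756
= -3.5835


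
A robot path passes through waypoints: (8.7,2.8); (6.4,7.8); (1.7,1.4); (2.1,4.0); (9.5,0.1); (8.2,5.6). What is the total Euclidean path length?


Segment lengths:
  seg1 = sqrt((-2.3)^2 + (5.0)^2) = 5.5036
  seg2 = sqrt((-4.7)^2 + (-6.4)^2) = 7.9404
  seg3 = sqrt((0.4)^2 + (2.6)^2) = 2.6306
  seg4 = sqrt((7.4)^2 + (-3.9)^2) = 8.3648
  seg5 = sqrt((-1.3)^2 + (5.5)^2) = 5.6515
Total = 30.091


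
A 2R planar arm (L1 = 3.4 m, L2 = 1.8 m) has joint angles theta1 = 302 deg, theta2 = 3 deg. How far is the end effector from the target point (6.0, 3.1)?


End effector via forward kinematics:
x = L1*cos(t1) + L2*cos(t1+t2) = 2.8342
y = L1*sin(t1) + L2*sin(t1+t2) = -4.3578
Distance to target:
d = sqrt((6.0 - 2.8342)^2 + (3.1 - -4.3578)^2)
= sqrt(10.0225 + 55.6193)
= 8.102 m


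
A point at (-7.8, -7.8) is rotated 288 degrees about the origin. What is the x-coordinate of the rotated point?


x' = x*cos(theta) - y*sin(theta)
cos(288 deg) = 0.309, sin(288 deg) = -0.9511
x' = -7.8 * 0.309 - -7.8 * -0.9511
= -2.4103 - 7.4182
= -9.8286


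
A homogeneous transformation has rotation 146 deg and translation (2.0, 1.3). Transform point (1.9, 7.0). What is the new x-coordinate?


x' = cos(theta)*px - sin(theta)*py + tx
= -0.829*1.9 - 0.5592*7.0 + 2.0
= -3.4895


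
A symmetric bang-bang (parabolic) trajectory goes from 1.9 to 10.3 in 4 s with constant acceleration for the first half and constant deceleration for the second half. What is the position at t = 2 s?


Symmetric rest-to-rest: each phase covers (pf-p0)/2 in time T/2. 0.5*a*(T/2)^2 = (pf-p0)/2 => a = 4*(pf-p0)/T^2
a = 4*(10.3-1.9)/4^2 = 2.1
t = 2 is in the acceleration phase (t <= T/2).
p = p0 + 0.5*a*t^2 = 1.9 + 0.5*2.1*2^2
= 6.1


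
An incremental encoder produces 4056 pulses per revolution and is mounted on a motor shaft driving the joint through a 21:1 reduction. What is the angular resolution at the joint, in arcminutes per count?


counts per rev = 4056
effective counts at joint = 4056 * 21 = 85176
resolution = 360*60 / 85176
= 0.2536 arcmin/count


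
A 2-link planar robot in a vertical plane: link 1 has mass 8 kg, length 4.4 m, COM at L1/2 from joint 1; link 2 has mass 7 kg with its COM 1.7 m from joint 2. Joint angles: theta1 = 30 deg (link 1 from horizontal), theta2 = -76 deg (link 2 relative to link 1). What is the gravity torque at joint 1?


Horizontal distance from joint 1 to link-1 COM:
  x_c1 = (L1/2)*cos(t1) = 2.2 * 0.866 = 1.9053 m
Horizontal distance from joint 1 to link-2 COM:
  x_c2 = L1*cos(t1) + Lc2*cos(t1+t2)
       = 4.4*0.866 + 1.7*0.6947 = 4.9914 m
tau1 = m1*g*x_c1 + m2*g*x_c2
     = 8*9.81*1.9053 + 7*9.81*4.9914
     = 149.5245 + 342.7616
     = 492.286 Nm


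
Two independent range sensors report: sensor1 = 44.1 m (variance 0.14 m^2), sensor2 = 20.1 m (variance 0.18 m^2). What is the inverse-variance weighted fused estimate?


w1 = (1/var1) / (1/var1 + 1/var2)
   = 7.1429 / (7.1429 + 5.5556) = 0.5625
w2 = 1 - w1 = 0.4375
fused = w1*s1 + w2*s2 = 24.8063 + 8.7938
= 33.6 m


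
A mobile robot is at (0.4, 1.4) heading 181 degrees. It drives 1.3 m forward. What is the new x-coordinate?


x_new = x0 + d*cos(theta)
= 0.4 + 1.3*cos(181)
= 0.4 + -1.2998
= -0.8998


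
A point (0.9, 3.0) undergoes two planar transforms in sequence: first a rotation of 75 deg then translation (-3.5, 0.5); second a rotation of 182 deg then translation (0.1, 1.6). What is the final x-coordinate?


After transform 1:
x1 = cos(75)*0.9 - sin(75)*3.0 + -3.5 = -6.1648
y1 = sin(75)*0.9 + cos(75)*3.0 + 0.5 = 2.1458
After transform 2:
x2 = cos(182)*-6.1648 - sin(182)*2.1458 + 0.1
= 6.336


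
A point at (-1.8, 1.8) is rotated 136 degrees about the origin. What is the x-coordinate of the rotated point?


x' = x*cos(theta) - y*sin(theta)
cos(136 deg) = -0.7193, sin(136 deg) = 0.6947
x' = -1.8 * -0.7193 - 1.8 * 0.6947
= 1.2948 - 1.2504
= 0.0444


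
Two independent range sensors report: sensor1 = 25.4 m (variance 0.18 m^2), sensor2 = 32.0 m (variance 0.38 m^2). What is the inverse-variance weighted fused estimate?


w1 = (1/var1) / (1/var1 + 1/var2)
   = 5.5556 / (5.5556 + 2.6316) = 0.6786
w2 = 1 - w1 = 0.3214
fused = w1*s1 + w2*s2 = 17.2357 + 10.2857
= 27.5214 m


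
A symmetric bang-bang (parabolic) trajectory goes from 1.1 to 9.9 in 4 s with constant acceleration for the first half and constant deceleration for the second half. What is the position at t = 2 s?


Symmetric rest-to-rest: each phase covers (pf-p0)/2 in time T/2. 0.5*a*(T/2)^2 = (pf-p0)/2 => a = 4*(pf-p0)/T^2
a = 4*(9.9-1.1)/4^2 = 2.2
t = 2 is in the acceleration phase (t <= T/2).
p = p0 + 0.5*a*t^2 = 1.1 + 0.5*2.2*2^2
= 5.5


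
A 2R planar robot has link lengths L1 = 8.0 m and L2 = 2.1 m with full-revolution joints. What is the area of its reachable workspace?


r_max = L1 + L2 = 10.1 m
r_min = |L1 - L2| = 5.9 m
Area = pi*(r_max^2 - r_min^2)
= pi*(102.01 - 34.81)
= pi * 67.2
= 211.115 m^2


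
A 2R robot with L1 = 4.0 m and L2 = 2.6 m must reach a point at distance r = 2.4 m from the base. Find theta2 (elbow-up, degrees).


cos(theta2) = (r^2 - L1^2 - L2^2) / (2*L1*L2)
cos(theta2) = (5.76 - 16.0 - 6.76) / 20.8
cos(theta2) = -0.817308
theta2 = 144.8162 degrees


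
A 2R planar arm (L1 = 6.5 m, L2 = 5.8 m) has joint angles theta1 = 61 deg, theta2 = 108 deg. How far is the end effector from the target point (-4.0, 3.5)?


End effector via forward kinematics:
x = L1*cos(t1) + L2*cos(t1+t2) = -2.5422
y = L1*sin(t1) + L2*sin(t1+t2) = 6.7917
Distance to target:
d = sqrt((-4.0 - -2.5422)^2 + (3.5 - 6.7917)^2)
= sqrt(2.1253 + 10.8354)
= 3.6001 m


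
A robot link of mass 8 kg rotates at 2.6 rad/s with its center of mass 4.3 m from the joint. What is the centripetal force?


F = m * omega^2 * r
= 8 * 2.6^2 * 4.3
= 8 * 6.76 * 4.3
= 232.544 N


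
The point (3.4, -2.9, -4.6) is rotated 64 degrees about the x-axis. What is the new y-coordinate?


Rotation about x-axis: y' = y*cos(theta) - z*sin(theta)
= -2.9 * 0.4384 - -4.6 * 0.8988
= 2.8632


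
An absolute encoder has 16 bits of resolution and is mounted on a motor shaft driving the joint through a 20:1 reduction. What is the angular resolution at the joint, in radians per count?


counts = 2^16 = 65536
effective counts at joint = 65536 * 20 = 1310720
resolution = 2*pi / 1310720
= 4.7937e-06 rad/count


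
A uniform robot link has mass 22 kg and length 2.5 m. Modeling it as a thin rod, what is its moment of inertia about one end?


I = (1/3) * m * L^2
= (1/3) * 22 * 2.5^2
= 0.333333 * 22 * 6.25
= 45.8333 kg*m^2


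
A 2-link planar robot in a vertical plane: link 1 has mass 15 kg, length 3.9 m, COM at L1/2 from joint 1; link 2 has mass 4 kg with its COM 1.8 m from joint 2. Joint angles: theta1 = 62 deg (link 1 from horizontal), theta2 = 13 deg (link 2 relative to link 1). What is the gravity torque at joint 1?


Horizontal distance from joint 1 to link-1 COM:
  x_c1 = (L1/2)*cos(t1) = 1.95 * 0.4695 = 0.9155 m
Horizontal distance from joint 1 to link-2 COM:
  x_c2 = L1*cos(t1) + Lc2*cos(t1+t2)
       = 3.9*0.4695 + 1.8*0.2588 = 2.2968 m
tau1 = m1*g*x_c1 + m2*g*x_c2
     = 15*9.81*0.9155 + 4*9.81*2.2968
     = 134.7113 + 90.127
     = 224.8383 Nm


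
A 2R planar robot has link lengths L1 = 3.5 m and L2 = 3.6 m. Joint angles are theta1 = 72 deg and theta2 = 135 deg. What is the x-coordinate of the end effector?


Convert angles to radians: theta1 = 1.2566, theta2 = 2.3562
x = L1*cos(theta1) + L2*cos(theta1+theta2)
x = 1.0816 + -3.2076
x = -2.1261


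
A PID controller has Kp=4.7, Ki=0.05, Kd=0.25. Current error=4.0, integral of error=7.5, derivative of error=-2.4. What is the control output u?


u = Kp*e + Ki*int(e) + Kd*de/dt
= 4.7*4.0 + 0.05*7.5 + 0.25*(-2.4)
= 18.8 + 0.375 + -0.6
= 18.575


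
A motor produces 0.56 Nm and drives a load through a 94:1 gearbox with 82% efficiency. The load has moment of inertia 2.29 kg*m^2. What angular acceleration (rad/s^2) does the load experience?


tau_out = tau_motor * N * eta
= 0.56 * 94 * 0.82 = 43.1648 Nm
alpha = tau_out / I = 43.1648 / 2.29
= 18.8493 rad/s^2


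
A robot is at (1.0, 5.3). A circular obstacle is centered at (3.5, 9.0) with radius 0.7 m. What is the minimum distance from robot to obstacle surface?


center_dist = sqrt((1.0-3.5)^2 + (5.3-9.0)^2)
= sqrt(6.25 + 13.69)
= 4.4654
min_dist = center_dist - radius = 4.4654 - 0.7 = 3.7654 m


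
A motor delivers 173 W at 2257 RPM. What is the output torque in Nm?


omega = 2257 * 2*pi/60 = 236.3525 rad/s
tau = P / omega = 173 / 236.3525
= 0.732 Nm


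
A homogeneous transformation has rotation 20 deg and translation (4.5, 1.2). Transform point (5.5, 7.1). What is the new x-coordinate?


x' = cos(theta)*px - sin(theta)*py + tx
= 0.9397*5.5 - 0.342*7.1 + 4.5
= 7.24


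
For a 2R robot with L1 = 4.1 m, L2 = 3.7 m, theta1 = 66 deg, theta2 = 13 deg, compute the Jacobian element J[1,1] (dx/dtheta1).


J[1,1] = -L1*sin(t1) - L2*sin(t1+t2)
= -4.1*sin(66) - 3.7*sin(79)
= -7.3776


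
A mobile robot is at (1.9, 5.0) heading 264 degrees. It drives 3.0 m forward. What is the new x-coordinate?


x_new = x0 + d*cos(theta)
= 1.9 + 3.0*cos(264)
= 1.9 + -0.3136
= 1.5864


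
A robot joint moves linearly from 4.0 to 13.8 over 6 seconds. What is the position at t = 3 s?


s = t/T = 3/6 = 0.5
p(t) = p0 + (pf-p0)*s
= 4.0 + (13.8 - 4.0) * 0.5
= 8.9


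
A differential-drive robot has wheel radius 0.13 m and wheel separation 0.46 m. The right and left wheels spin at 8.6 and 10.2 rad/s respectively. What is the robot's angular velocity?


vR = r*wR = 0.13*8.6 = 1.118 m/s
vL = r*wL = 0.13*10.2 = 1.326 m/s
v = (vR+vL)/2 = 1.222 m/s
omega = (vR-vL)/L = -0.4522 rad/s
angular velocity = -0.4522 rad/s


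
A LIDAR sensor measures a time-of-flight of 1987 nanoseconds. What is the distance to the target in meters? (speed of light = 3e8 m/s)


tof = 1987 ns = 1.987e-06 s
dist = c * tof / 2
= 3e8 * 1.987e-06 / 2
= 298.05 m


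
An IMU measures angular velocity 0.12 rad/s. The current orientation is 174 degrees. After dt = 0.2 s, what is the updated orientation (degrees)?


delta_theta = w * dt = 0.12 * 0.2 = 0.024 rad
= 1.3751 deg
theta_new = 174 + 1.3751 = 175.3751 deg


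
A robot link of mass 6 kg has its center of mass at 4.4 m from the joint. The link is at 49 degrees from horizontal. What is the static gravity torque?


tau = m*g*L*cos(angle)
= 6 * 9.81 * 4.4 * cos(49 deg)
= 6 * 9.81 * 4.4 * 0.6561
= 169.9088 Nm


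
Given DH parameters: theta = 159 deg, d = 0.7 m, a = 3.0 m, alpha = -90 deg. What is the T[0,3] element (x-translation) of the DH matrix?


T[0,3] = a * cos(theta)
= 3.0 * cos(159 deg)
= 3.0 * -0.9336
= -2.8007


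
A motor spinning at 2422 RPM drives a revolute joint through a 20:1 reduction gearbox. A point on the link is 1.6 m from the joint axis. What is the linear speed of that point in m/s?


omega_motor = 2422 * 2*pi/60 = 253.6312 rad/s
omega_joint = omega_motor / 20 = 12.6816 rad/s
v = omega_joint * r = 12.6816 * 1.6
= 20.2905 m/s


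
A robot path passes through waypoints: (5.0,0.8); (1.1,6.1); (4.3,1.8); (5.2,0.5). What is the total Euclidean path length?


Segment lengths:
  seg1 = sqrt((-3.9)^2 + (5.3)^2) = 6.5803
  seg2 = sqrt((3.2)^2 + (-4.3)^2) = 5.36
  seg3 = sqrt((0.9)^2 + (-1.3)^2) = 1.5811
Total = 13.5214


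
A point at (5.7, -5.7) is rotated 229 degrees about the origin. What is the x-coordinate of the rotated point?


x' = x*cos(theta) - y*sin(theta)
cos(229 deg) = -0.6561, sin(229 deg) = -0.7547
x' = 5.7 * -0.6561 - -5.7 * -0.7547
= -3.7395 - 4.3018
= -8.0414


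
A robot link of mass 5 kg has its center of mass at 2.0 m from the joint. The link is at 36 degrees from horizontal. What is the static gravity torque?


tau = m*g*L*cos(angle)
= 5 * 9.81 * 2.0 * cos(36 deg)
= 5 * 9.81 * 2.0 * 0.809
= 79.3646 Nm


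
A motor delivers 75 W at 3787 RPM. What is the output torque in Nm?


omega = 3787 * 2*pi/60 = 396.5737 rad/s
tau = P / omega = 75 / 396.5737
= 0.1891 Nm


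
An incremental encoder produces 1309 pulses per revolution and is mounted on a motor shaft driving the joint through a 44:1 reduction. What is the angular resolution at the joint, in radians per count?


counts per rev = 1309
effective counts at joint = 1309 * 44 = 57596
resolution = 2*pi / 57596
= 1.0909e-04 rad/count


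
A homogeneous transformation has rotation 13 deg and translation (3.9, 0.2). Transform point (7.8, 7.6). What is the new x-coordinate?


x' = cos(theta)*px - sin(theta)*py + tx
= 0.9744*7.8 - 0.225*7.6 + 3.9
= 9.7905


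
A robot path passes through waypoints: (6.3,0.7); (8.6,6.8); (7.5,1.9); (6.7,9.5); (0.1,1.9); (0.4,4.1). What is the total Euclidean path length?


Segment lengths:
  seg1 = sqrt((2.3)^2 + (6.1)^2) = 6.5192
  seg2 = sqrt((-1.1)^2 + (-4.9)^2) = 5.022
  seg3 = sqrt((-0.8)^2 + (7.6)^2) = 7.642
  seg4 = sqrt((-6.6)^2 + (-7.6)^2) = 10.0658
  seg5 = sqrt((0.3)^2 + (2.2)^2) = 2.2204
Total = 31.4693


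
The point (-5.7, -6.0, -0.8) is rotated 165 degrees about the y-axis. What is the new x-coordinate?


Rotation about y-axis: x' = x*cos(theta) + z*sin(theta)
= -5.7 * -0.9659 + -0.8 * 0.2588
= 5.2987
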